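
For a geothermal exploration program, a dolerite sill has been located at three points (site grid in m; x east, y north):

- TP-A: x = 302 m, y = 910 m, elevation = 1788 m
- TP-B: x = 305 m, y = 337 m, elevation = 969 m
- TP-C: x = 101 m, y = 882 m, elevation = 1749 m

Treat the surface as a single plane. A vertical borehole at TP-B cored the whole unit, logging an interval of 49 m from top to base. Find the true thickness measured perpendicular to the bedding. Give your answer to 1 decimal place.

Let the plane be z = a·x + b·y + c.
TP-B−TP-A: 3a − 573b = −819;  TP-C−TP-A: −201a − 28b = −39.
Solving gives a = −0.00508, b = 1.42929.
|∇z| = √(a²+b²) = 1.42930, so dip δ = arctan(1.42930) = 55.02°.
True thickness = vertical thickness × cos δ = 49 × cos 55.02° = 28.1 m.

28.1 m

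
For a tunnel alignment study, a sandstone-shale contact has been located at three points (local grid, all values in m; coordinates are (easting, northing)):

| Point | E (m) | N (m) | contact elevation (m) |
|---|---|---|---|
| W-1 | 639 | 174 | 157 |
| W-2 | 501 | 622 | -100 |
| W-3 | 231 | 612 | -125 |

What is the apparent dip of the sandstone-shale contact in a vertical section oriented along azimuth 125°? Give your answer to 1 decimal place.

21.9°

Two edge vectors: W-1→W-2 = (-138, 448, -257), W-1→W-3 = (-408, 438, -282).
Normal n = (W-1→W-2) × (W-1→W-3) = (-13770, 65940, 122340).
So ∂z/∂E = −n_x/n_z = 0.11256 and ∂z/∂N = −n_y/n_z = −0.53899.
Unit vector along 125° is (sin 125°, cos 125°) = (0.8192, -0.5736).
Slope in that direction = a·(0.8192) + b·(-0.5736) = 0.40135.
Apparent dip = arctan|0.40135| = 21.9° (true dip is 28.8°, so apparent ≤ true as expected).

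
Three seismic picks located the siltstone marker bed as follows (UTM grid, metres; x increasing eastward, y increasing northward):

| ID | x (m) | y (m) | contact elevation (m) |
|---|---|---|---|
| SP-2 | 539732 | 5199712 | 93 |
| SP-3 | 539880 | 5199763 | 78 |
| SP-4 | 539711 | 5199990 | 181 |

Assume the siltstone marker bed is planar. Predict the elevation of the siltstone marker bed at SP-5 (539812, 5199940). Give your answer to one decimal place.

Let the plane be z = a·x + b·y + c.
SP-3−SP-2: 148a + 51b = −15;  SP-4−SP-2: −21a + 278b = 88.
Solving gives a = −0.205092976, b = 0.301054128.
Then c = 93 − a·539732 − b·5199712 = −1454606.52.
At (539812, 5199940): z = −110711.6 + 1565463.4 − 1454606.52 = 145.2 m.

145.2 m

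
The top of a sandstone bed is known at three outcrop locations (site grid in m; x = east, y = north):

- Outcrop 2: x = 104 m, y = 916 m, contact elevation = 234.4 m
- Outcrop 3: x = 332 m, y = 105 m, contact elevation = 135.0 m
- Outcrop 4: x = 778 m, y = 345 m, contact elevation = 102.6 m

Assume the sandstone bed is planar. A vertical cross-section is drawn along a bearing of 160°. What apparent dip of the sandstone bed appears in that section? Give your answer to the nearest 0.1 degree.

7.1°

Let the plane be z = a·x + b·y + c.
Outcrop 3−Outcrop 2: 228a − 811b = −99.4;  Outcrop 4−Outcrop 2: 674a − 571b = −131.8.
Solving gives a = −0.12039, b = 0.08872.
Unit vector along 160° is (sin 160°, cos 160°) = (0.3420, -0.9397).
Slope in that direction = a·(0.3420) + b·(-0.9397) = −0.12454.
Apparent dip = arctan|0.12454| = 7.1° (true dip is 8.5°, so apparent ≤ true as expected).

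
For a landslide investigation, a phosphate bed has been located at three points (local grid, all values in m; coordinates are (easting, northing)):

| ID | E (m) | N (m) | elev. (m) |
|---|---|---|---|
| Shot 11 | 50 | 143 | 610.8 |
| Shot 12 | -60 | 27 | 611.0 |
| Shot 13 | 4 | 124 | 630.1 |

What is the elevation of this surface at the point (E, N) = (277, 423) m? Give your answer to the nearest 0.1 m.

636.8 m

Two edge vectors: Shot 11→Shot 12 = (-110, -116, 0.2), Shot 11→Shot 13 = (-46, -19, 19.3).
Normal n = (Shot 11→Shot 12) × (Shot 11→Shot 13) = (-2235, 2113.8, -3246).
So ∂z/∂E = −n_x/n_z = −0.68854 and ∂z/∂N = −n_y/n_z = 0.65120.
Intercept c from Shot 11: 610.8 + 34.43 − 93.12 = 552.11.
At (277, 423): z = −190.7 + 275.5 + 552.11 = 636.8 m.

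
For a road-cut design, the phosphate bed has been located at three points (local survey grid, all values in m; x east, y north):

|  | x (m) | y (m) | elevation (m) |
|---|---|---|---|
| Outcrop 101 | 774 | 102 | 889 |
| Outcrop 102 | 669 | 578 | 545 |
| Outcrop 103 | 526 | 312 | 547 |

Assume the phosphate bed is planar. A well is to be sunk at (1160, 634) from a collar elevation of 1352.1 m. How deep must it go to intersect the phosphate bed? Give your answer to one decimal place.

Let the plane be z = a·x + b·y + c.
Outcrop 102−Outcrop 101: −105a + 476b = −344;  Outcrop 103−Outcrop 101: −248a + 210b = −342.
Solving gives a = 0.943270, b = −0.514615.
Then c = 889 − a·774 − b·102 = 211.40.
At (1160, 634): z_contact = 1094.19 − 326.27 + 211.40 = 979.33 m.
Depth below ground = 1352.1 − 979.33 = 372.8 m.

372.8 m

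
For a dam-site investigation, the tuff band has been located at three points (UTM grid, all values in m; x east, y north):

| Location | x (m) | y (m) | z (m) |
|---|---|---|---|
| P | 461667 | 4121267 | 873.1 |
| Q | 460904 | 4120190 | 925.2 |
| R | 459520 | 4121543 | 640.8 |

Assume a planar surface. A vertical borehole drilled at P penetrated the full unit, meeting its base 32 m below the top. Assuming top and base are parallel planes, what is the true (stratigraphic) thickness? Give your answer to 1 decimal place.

31.7 m

Let the plane be z = a·x + b·y + c.
Q−P: −763a − 1077b = 52.1;  R−P: −2147a + 276b = −232.3.
Solving gives a = 0.09347, b = −0.11459.
|∇z| = √(a²+b²) = 0.14788, so dip δ = arctan(0.14788) = 8.41°.
True thickness = vertical thickness × cos δ = 32 × cos 8.41° = 31.7 m.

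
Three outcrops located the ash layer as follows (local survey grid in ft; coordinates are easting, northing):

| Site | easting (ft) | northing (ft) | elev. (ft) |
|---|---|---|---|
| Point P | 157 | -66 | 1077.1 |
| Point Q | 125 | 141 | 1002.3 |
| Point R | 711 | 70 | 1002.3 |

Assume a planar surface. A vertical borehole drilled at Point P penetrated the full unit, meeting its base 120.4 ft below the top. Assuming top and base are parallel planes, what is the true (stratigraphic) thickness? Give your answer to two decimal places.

112.88 ft

Two edge vectors: Point P→Point Q = (-32, 207, -74.8), Point P→Point R = (554, 136, -74.8).
Normal n = (Point P→Point Q) × (Point P→Point R) = (-5310.8, -43832.8, -119030).
So ∂z/∂easting = −n_x/n_z = −0.04462 and ∂z/∂northing = −n_y/n_z = −0.36825.
|∇z| = √(a²+b²) = 0.37094, so dip δ = arctan(0.37094) = 20.35°.
True thickness = vertical thickness × cos δ = 120.4 × cos 20.35° = 112.88 ft.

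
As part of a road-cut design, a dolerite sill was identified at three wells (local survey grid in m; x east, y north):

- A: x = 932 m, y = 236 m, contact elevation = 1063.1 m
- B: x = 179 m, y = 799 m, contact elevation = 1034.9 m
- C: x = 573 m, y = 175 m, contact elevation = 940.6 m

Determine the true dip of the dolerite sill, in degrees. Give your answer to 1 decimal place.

23.6°

Two edge vectors: A→B = (-753, 563, -28.2), A→C = (-359, -61, -122.5).
Normal n = (A→B) × (A→C) = (-70687.7, -82118.7, 248050).
So ∂z/∂x = −n_x/n_z = 0.28497 and ∂z/∂y = −n_y/n_z = 0.33106.
Gradient magnitude |∇z| = √(a² + b²) = √(0.08121 + 0.10960) = 0.43682.
True dip = arctan(0.43682) = 23.6°, dipping toward SW (azimuth ≈ 221°).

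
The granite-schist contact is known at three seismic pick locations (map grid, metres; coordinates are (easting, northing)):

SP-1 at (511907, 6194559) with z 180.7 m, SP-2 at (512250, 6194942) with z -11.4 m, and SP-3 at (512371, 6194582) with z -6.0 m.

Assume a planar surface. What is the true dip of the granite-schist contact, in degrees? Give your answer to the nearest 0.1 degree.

Two edge vectors: SP-1→SP-2 = (343, 383, -192.1), SP-1→SP-3 = (464, 23, -186.7).
Normal n = (SP-1→SP-2) × (SP-1→SP-3) = (-67087.8, -25096.3, -169823).
So ∂z/∂E = −n_x/n_z = −0.39505 and ∂z/∂N = −n_y/n_z = −0.14778.
Gradient magnitude |∇z| = √(a² + b²) = √(0.15606 + 0.02184) = 0.42178.
True dip = arctan(0.42178) = 22.9°, dipping toward ENE (azimuth ≈ 069°).

22.9°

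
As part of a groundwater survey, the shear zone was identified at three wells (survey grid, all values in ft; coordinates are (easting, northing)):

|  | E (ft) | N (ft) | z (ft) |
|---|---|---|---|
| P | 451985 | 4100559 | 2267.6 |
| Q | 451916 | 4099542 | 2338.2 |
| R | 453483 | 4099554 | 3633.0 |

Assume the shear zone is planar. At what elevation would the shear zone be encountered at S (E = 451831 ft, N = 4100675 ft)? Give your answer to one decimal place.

2125.6 ft

Two edge vectors: P→Q = (-69, -1017, 70.6), P→R = (1498, -1005, 1365.4).
Normal n = (P→Q) × (P→R) = (-1317658.8, 199971.4, 1592811).
So ∂z/∂E = −n_x/n_z = 0.827253704 and ∂z/∂N = −n_y/n_z = −0.125546220.
Intercept c from P: 2267.6 − 373906.27 + 514809.68 = 143171.02.
At (451831, 4100675): z = 373778.9 − 514824.2 + 143171.02 = 2125.6 ft.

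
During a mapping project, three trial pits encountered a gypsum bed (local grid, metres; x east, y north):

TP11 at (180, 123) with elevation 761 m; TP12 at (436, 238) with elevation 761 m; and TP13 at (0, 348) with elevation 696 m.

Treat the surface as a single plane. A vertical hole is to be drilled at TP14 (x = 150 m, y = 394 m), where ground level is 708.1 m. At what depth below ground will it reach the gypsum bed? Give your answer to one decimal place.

7.6 m

Let the plane be z = a·x + b·y + c.
TP12−TP11: 256a + 115b = 0;  TP13−TP11: −180a + 225b = −65.
Solving gives a = 0.09547, b = −0.21252.
Then c = 761 − a·180 − b·123 = 769.96.
At (150, 394): z_contact = 14.32 − 83.73 + 769.96 = 700.54 m.
Depth below ground = 708.1 − 700.54 = 7.6 m.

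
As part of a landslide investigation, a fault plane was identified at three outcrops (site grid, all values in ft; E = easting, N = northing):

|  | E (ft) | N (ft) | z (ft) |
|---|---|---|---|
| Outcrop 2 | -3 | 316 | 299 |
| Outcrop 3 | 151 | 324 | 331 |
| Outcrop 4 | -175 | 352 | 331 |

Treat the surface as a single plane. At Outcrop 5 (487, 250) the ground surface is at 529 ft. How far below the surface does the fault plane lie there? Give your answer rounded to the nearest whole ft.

266 ft

Let the plane be z = a·E + b·N + c.
Outcrop 3−Outcrop 2: 154a + 8b = 32;  Outcrop 4−Outcrop 2: −172a + 36b = 32.
Solving gives a = 0.12948, b = 1.50751.
Then c = 299 − a·-3 − b·316 = −176.99.
At (487, 250): z_contact = 63.1 + 376.9 − 176.99 = 262.9 ft.
Depth below ground = 529 − 262.9 = 266 ft.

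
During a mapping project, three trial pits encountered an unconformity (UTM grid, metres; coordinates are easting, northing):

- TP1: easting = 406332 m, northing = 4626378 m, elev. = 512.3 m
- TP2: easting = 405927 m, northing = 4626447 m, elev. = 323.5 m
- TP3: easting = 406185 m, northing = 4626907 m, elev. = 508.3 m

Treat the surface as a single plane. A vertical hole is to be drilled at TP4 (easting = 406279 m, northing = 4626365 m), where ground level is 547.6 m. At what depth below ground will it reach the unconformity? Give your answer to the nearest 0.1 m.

62.8 m

Two edge vectors: TP1→TP2 = (-405, 69, -188.8), TP1→TP3 = (-147, 529, -4).
Normal n = (TP1→TP2) × (TP1→TP3) = (99599.2, 26133.6, -204102).
So ∂z/∂easting = −n_x/n_z = 0.487987379 and ∂z/∂northing = −n_y/n_z = 0.128041861.
Intercept c from TP1: 512.3 − 198284.89 − 592370.05 = −790142.64.
At (406279, 4626365): z_contact = 198259.02 + 592368.39 − 790142.64 = 484.77 m.
Depth below ground = 547.6 − 484.77 = 62.8 m.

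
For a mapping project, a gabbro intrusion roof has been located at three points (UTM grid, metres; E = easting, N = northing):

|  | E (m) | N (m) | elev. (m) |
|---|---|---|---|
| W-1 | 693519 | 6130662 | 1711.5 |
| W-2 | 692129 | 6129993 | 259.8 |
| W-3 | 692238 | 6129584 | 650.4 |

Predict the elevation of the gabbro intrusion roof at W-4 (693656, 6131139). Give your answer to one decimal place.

Let the plane be z = a·E + b·N + c.
W-2−W-1: −1390a − 669b = −1451.7;  W-3−W-1: −1281a − 1078b = −1061.1.
Solving gives a = 1.333045487, b = −0.599750714.
Then c = 1711.5 − a·693519 − b·6130662 = 2754088.04.
At (693656, 6131139): z = 924675.0 − 3677155.0 + 2754088.04 = 1608.0 m.

1608.0 m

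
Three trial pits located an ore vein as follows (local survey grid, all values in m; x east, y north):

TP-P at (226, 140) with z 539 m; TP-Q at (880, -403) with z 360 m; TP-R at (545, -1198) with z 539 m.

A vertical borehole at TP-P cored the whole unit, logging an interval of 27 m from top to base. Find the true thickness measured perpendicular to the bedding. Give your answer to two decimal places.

Two edge vectors: TP-P→TP-Q = (654, -543, -179), TP-P→TP-R = (319, -1338, 0).
Normal n = (TP-P→TP-Q) × (TP-P→TP-R) = (-239502, -57101, -701835).
So ∂z/∂x = −n_x/n_z = −0.34125 and ∂z/∂y = −n_y/n_z = −0.08136.
|∇z| = √(a²+b²) = 0.35082, so dip δ = arctan(0.35082) = 19.33°.
True thickness = vertical thickness × cos δ = 27 × cos 19.33° = 25.48 m.

25.48 m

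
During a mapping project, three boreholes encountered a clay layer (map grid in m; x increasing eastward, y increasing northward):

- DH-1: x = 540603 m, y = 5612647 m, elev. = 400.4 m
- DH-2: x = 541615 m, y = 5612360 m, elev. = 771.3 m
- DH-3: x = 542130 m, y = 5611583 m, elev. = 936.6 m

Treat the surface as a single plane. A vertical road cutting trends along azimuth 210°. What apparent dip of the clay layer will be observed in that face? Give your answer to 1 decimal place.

12.4°

Two edge vectors: DH-1→DH-2 = (1012, -287, 370.9), DH-1→DH-3 = (1527, -1064, 536.2).
Normal n = (DH-1→DH-2) × (DH-1→DH-3) = (240748.2, 23729.9, -638519).
So ∂z/∂x = −n_x/n_z = 0.37704 and ∂z/∂y = −n_y/n_z = 0.03716.
Unit vector along 210° is (sin 210°, cos 210°) = (-0.5000, -0.8660).
Slope in that direction = a·(-0.5000) + b·(-0.8660) = −0.22071.
Apparent dip = arctan|0.22071| = 12.4° (true dip is 20.8°, so apparent ≤ true as expected).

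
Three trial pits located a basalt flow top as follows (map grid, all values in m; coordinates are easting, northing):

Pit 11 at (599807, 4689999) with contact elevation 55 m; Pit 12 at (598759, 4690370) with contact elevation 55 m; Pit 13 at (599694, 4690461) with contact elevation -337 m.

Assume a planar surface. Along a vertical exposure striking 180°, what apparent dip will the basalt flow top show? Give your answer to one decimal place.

42.9°

Two edge vectors: Pit 11→Pit 12 = (-1048, 371, 0), Pit 11→Pit 13 = (-113, 462, -392).
Normal n = (Pit 11→Pit 12) × (Pit 11→Pit 13) = (-145432, -410816, -442253).
So ∂z/∂easting = −n_x/n_z = −0.32884 and ∂z/∂northing = −n_y/n_z = −0.92892.
Unit vector along 180° is (sin 180°, cos 180°) = (0.0000, -1.0000).
Slope in that direction = a·(0.0000) + b·(-1.0000) = 0.92892.
Apparent dip = arctan|0.92892| = 42.9° (true dip is 44.6°, so apparent ≤ true as expected).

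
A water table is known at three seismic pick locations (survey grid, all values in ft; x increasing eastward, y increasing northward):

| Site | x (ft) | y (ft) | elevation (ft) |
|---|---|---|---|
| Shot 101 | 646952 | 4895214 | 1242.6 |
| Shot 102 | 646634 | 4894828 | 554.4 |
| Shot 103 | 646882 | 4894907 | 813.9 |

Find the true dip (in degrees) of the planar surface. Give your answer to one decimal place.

54.6°

Two edge vectors: Shot 101→Shot 102 = (-318, -386, -688.2), Shot 101→Shot 103 = (-70, -307, -428.7).
Normal n = (Shot 101→Shot 102) × (Shot 101→Shot 103) = (-45799.2, -88152.6, 70606).
So ∂z/∂x = −n_x/n_z = 0.64866 and ∂z/∂y = −n_y/n_z = 1.24851.
Gradient magnitude |∇z| = √(a² + b²) = √(0.42076 + 1.55879) = 1.40696.
True dip = arctan(1.40696) = 54.6°, dipping toward SSW (azimuth ≈ 207°).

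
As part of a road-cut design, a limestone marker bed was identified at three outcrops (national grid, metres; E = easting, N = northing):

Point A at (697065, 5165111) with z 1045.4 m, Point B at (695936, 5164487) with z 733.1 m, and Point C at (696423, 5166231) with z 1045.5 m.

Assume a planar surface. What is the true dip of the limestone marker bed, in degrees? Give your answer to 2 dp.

13.61°

Two edge vectors: Point A→Point B = (-1129, -624, -312.3), Point A→Point C = (-642, 1120, 0.1).
Normal n = (Point A→Point B) × (Point A→Point C) = (349713.6, 200609.5, -1665088).
So ∂z/∂E = −n_x/n_z = 0.21003 and ∂z/∂N = −n_y/n_z = 0.12048.
Gradient magnitude |∇z| = √(a² + b²) = √(0.04411 + 0.01452) = 0.24213.
True dip = arctan(0.24213) = 13.61°, dipping toward WSW (azimuth ≈ 240°).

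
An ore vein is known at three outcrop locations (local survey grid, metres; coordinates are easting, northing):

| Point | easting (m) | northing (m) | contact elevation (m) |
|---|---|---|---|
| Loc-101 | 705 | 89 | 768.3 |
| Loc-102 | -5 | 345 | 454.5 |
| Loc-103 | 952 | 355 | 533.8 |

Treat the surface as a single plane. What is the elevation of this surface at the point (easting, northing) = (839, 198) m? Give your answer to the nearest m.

675 m

Let the plane be z = a·easting + b·northing + c.
Loc-102−Loc-101: −710a + 256b = −313.8;  Loc-103−Loc-101: 247a + 266b = −234.5.
Solving gives a = 0.09298, b = −0.96791.
Then c = 768.3 − a·705 − b·89 = 788.90.
At (839, 198): z = 78.0 − 191.6 + 788.90 = 675.3 m.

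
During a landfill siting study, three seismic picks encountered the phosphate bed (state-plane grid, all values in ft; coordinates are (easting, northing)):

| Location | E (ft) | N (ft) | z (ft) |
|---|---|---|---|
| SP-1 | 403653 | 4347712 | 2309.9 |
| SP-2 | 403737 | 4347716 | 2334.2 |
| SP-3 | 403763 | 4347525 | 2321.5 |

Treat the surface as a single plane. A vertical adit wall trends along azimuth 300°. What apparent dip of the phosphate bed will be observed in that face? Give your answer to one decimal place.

Two edge vectors: SP-1→SP-2 = (84, 4, 24.3), SP-1→SP-3 = (110, -187, 11.6).
Normal n = (SP-1→SP-2) × (SP-1→SP-3) = (4590.5, 1698.6, -16148).
So ∂z/∂E = −n_x/n_z = 0.28428 and ∂z/∂N = −n_y/n_z = 0.10519.
Unit vector along 300° is (sin 300°, cos 300°) = (-0.8660, 0.5000).
Slope in that direction = a·(-0.8660) + b·(0.5000) = −0.19360.
Apparent dip = arctan|0.19360| = 11.0° (true dip is 16.9°, so apparent ≤ true as expected).

11.0°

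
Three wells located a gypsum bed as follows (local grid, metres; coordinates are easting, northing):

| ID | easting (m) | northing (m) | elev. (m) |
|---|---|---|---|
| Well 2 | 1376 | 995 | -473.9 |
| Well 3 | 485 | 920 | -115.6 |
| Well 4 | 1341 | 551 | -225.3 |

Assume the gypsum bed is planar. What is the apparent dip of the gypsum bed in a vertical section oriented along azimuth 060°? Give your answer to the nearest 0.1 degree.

Let the plane be z = a·easting + b·northing + c.
Well 3−Well 2: −891a − 75b = 358.3;  Well 4−Well 2: −35a − 444b = 248.6.
Solving gives a = −0.35737, b = −0.53174.
Unit vector along 060° is (sin 60°, cos 60°) = (0.8660, 0.5000).
Slope in that direction = a·(0.8660) + b·(0.5000) = −0.57536.
Apparent dip = arctan|0.57536| = 29.9° (true dip is 32.6°, so apparent ≤ true as expected).

29.9°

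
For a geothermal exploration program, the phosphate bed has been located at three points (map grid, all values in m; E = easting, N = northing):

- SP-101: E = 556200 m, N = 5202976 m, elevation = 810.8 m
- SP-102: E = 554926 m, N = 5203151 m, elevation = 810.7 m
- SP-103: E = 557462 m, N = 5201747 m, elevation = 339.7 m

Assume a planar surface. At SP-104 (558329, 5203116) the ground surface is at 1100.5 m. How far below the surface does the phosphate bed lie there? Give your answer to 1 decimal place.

96.5 m

Let the plane be z = a·E + b·N + c.
SP-102−SP-101: −1274a + 175b = −0.1;  SP-103−SP-101: 1262a − 1229b = −471.1.
Solving gives a = 0.061391662, b = 0.446359867.
Then c = 810.8 − a·556200 − b·5202976 = −2355734.92.
At (558329, 5203116): z_contact = 34276.74 + 2322462.17 − 2355734.92 = 1003.99 m.
Depth below ground = 1100.5 − 1003.99 = 96.5 m.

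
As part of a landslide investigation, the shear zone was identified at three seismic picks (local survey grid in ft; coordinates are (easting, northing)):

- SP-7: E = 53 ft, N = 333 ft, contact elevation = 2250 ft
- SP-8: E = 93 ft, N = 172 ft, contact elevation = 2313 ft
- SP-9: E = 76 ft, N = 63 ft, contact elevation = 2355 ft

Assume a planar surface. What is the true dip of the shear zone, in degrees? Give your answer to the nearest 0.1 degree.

21.2°

Two edge vectors: SP-7→SP-8 = (40, -161, 63), SP-7→SP-9 = (23, -270, 105).
Normal n = (SP-7→SP-8) × (SP-7→SP-9) = (105, -2751, -7097).
So ∂z/∂E = −n_x/n_z = 0.01479 and ∂z/∂N = −n_y/n_z = −0.38763.
Gradient magnitude |∇z| = √(a² + b²) = √(0.00022 + 0.15026) = 0.38791.
True dip = arctan(0.38791) = 21.2°, dipping toward N (azimuth ≈ 358°).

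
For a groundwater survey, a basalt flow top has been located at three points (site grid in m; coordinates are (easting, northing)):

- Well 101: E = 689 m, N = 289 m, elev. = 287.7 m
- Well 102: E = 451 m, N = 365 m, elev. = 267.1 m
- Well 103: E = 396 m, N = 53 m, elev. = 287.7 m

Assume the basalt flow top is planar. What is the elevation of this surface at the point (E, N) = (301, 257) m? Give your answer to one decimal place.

Two edge vectors: Well 101→Well 102 = (-238, 76, -20.6), Well 101→Well 103 = (-293, -236, 0).
Normal n = (Well 101→Well 102) × (Well 101→Well 103) = (-4861.6, 6035.8, 78436).
So ∂z/∂E = −n_x/n_z = 0.06198 and ∂z/∂N = −n_y/n_z = −0.07695.
Intercept c from Well 101: 287.7 − 42.71 + 22.24 = 267.23.
At (301, 257): z = 18.7 − 19.8 + 267.23 = 266.1 m.

266.1 m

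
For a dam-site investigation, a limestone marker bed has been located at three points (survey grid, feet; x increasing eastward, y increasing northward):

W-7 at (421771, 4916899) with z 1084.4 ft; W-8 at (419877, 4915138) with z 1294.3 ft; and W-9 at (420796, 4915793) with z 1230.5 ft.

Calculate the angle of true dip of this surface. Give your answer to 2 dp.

11.42°

Two edge vectors: W-7→W-8 = (-1894, -1761, 209.9), W-7→W-9 = (-975, -1106, 146.1).
Normal n = (W-7→W-8) × (W-7→W-9) = (-25132.7, 72060.9, 377789).
So ∂z/∂x = −n_x/n_z = 0.06653 and ∂z/∂y = −n_y/n_z = −0.19074.
Gradient magnitude |∇z| = √(a² + b²) = √(0.00443 + 0.03638) = 0.20201.
True dip = arctan(0.20201) = 11.42°, dipping toward NNW (azimuth ≈ 341°).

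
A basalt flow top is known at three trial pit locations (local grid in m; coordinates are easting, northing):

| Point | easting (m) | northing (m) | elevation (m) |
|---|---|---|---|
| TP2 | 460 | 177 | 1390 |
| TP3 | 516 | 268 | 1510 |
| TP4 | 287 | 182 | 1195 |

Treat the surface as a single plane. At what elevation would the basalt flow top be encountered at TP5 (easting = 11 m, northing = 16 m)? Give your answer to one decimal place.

777.1 m

Let the plane be z = a·easting + b·northing + c.
TP3−TP2: 56a + 91b = 120;  TP4−TP2: −173a + 5b = −195.
Solving gives a = 1.14492, b = 0.61412.
Then c = 1390 − a·460 − b·177 = 754.64.
At (11, 16): z = 12.6 + 9.8 + 754.64 = 777.1 m.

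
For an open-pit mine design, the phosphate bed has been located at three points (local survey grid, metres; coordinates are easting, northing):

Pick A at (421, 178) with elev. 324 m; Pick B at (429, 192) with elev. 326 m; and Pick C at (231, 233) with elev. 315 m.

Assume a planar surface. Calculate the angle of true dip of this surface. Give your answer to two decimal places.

7.13°

Two edge vectors: Pick A→Pick B = (8, 14, 2), Pick A→Pick C = (-190, 55, -9).
Normal n = (Pick A→Pick B) × (Pick A→Pick C) = (-236, -308, 3100).
So ∂z/∂easting = −n_x/n_z = 0.07613 and ∂z/∂northing = −n_y/n_z = 0.09935.
Gradient magnitude |∇z| = √(a² + b²) = √(0.00580 + 0.00987) = 0.12517.
True dip = arctan(0.12517) = 7.13°, dipping toward SW (azimuth ≈ 217°).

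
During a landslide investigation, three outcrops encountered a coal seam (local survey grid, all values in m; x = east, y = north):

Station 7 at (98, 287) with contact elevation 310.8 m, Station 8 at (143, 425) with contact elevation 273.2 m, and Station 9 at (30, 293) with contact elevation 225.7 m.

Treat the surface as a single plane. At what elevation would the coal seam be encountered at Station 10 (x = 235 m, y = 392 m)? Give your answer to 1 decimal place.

Two edge vectors: Station 7→Station 8 = (45, 138, -37.6), Station 7→Station 9 = (-68, 6, -85.1).
Normal n = (Station 7→Station 8) × (Station 7→Station 9) = (-11518.2, 6386.3, 9654).
So ∂z/∂x = −n_x/n_z = 1.19310 and ∂z/∂y = −n_y/n_z = −0.66152.
Intercept c from Station 7: 310.8 − 116.92 + 189.86 = 383.73.
At (235, 392): z = 280.4 − 259.3 + 383.73 = 404.8 m.

404.8 m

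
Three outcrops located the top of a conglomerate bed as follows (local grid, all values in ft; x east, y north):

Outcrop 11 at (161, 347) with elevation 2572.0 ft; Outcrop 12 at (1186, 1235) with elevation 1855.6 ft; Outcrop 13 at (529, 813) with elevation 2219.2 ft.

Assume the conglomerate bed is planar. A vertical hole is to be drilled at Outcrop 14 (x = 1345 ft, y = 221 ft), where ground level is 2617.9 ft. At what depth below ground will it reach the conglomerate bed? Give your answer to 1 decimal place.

Let the plane be z = a·x + b·y + c.
Outcrop 12−Outcrop 11: 1025a + 888b = −716.4;  Outcrop 13−Outcrop 11: 368a + 466b = −352.8.
Solving gives a = −0.136253, b = −0.649482.
Then c = 2572 − a·161 − b·347 = 2819.31.
At (1345, 221): z_contact = −183.26 − 143.54 + 2819.31 = 2492.51 ft.
Depth below ground = 2617.9 − 2492.51 = 125.4 ft.

125.4 ft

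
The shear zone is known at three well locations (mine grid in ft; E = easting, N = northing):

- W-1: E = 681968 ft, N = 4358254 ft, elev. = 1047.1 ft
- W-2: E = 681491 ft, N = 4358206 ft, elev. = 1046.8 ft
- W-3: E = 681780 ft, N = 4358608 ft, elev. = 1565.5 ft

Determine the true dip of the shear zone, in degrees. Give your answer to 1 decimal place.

Let the plane be z = a·E + b·N + c.
W-2−W-1: −477a − 48b = −0.3;  W-3−W-1: −188a + 354b = 518.4.
Solving gives a = −0.13929, b = 1.39043.
Gradient magnitude |∇z| = √(a² + b²) = √(0.01940 + 1.93331) = 1.39739.
True dip = arctan(1.39739) = 54.4°, dipping toward S (azimuth ≈ 174°).

54.4°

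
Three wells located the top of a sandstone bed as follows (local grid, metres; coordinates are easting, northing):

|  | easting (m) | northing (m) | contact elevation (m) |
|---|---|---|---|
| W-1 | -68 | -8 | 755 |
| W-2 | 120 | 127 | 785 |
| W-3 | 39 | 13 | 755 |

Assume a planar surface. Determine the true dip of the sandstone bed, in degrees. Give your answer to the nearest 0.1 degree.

17.3°

Let the plane be z = a·easting + b·northing + c.
W-2−W-1: 188a + 135b = 30;  W-3−W-1: 107a + 21b = 0.
Solving gives a = −0.06002, b = 0.30580.
Gradient magnitude |∇z| = √(a² + b²) = √(0.00360 + 0.09351) = 0.31164.
True dip = arctan(0.31164) = 17.3°, dipping toward S (azimuth ≈ 169°).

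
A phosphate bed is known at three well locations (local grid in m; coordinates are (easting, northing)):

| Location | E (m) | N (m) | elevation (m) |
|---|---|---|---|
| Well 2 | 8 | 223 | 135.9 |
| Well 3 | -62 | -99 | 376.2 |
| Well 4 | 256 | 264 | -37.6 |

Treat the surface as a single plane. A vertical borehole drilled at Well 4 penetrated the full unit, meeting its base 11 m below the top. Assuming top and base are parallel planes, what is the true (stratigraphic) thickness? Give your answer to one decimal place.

Two edge vectors: Well 2→Well 3 = (-70, -322, 240.3), Well 2→Well 4 = (248, 41, -173.5).
Normal n = (Well 2→Well 3) × (Well 2→Well 4) = (46014.7, 47449.4, 76986).
So ∂z/∂E = −n_x/n_z = −0.59770 and ∂z/∂N = −n_y/n_z = −0.61634.
|∇z| = √(a²+b²) = 0.85856, so dip δ = arctan(0.85856) = 40.65°.
True thickness = vertical thickness × cos δ = 11 × cos 40.65° = 8.3 m.

8.3 m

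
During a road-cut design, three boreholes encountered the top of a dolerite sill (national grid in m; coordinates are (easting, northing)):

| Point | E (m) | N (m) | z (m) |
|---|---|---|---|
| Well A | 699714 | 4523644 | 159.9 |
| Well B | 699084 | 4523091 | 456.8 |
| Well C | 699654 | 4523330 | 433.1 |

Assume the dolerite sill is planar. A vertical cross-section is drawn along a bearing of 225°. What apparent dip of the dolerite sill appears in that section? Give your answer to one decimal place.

22.5°

Two edge vectors: Well A→Well B = (-630, -553, 296.9), Well A→Well C = (-60, -314, 273.2).
Normal n = (Well A→Well B) × (Well A→Well C) = (-57853, 154302, 164640).
So ∂z/∂E = −n_x/n_z = 0.35139 and ∂z/∂N = −n_y/n_z = −0.93721.
Unit vector along 225° is (sin 225°, cos 225°) = (-0.7071, -0.7071).
Slope in that direction = a·(-0.7071) + b·(-0.7071) = 0.41424.
Apparent dip = arctan|0.41424| = 22.5° (true dip is 45.0°, so apparent ≤ true as expected).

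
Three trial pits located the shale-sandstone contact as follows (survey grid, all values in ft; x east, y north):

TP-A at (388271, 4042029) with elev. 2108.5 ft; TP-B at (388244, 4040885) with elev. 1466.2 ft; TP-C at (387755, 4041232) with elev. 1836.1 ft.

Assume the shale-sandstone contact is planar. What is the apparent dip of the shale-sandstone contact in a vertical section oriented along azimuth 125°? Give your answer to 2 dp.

31.60°

Let the plane be z = a·x + b·y + c.
TP-B−TP-A: −27a − 1144b = −642.3;  TP-C−TP-A: −516a − 797b = −272.4.
Solving gives a = −0.35213, b = 0.56976.
Unit vector along 125° is (sin 125°, cos 125°) = (0.8192, -0.5736).
Slope in that direction = a·(0.8192) + b·(-0.5736) = −0.61525.
Apparent dip = arctan|0.61525| = 31.60° (true dip is 33.8°, so apparent ≤ true as expected).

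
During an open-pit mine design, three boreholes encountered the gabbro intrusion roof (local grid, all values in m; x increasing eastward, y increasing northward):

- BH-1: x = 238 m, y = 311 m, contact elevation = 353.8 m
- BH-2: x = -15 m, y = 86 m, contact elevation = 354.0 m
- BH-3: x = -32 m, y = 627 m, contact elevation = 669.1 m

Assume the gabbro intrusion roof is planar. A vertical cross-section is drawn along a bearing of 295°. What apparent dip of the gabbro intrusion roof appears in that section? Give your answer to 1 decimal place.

34.9°

Let the plane be z = a·x + b·y + c.
BH-2−BH-1: −253a − 225b = 0.2;  BH-3−BH-1: −270a + 316b = 315.3.
Solving gives a = −0.50467, b = 0.56658.
Unit vector along 295° is (sin 295°, cos 295°) = (-0.9063, 0.4226).
Slope in that direction = a·(-0.9063) + b·(0.4226) = 0.69683.
Apparent dip = arctan|0.69683| = 34.9° (true dip is 37.2°, so apparent ≤ true as expected).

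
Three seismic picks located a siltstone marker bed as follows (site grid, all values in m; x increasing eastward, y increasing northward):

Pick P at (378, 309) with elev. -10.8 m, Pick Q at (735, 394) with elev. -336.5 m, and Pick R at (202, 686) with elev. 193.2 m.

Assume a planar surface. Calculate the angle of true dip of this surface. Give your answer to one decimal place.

43.3°

Two edge vectors: Pick P→Pick Q = (357, 85, -325.7), Pick P→Pick R = (-176, 377, 204).
Normal n = (Pick P→Pick Q) × (Pick P→Pick R) = (140128.9, -15504.8, 149549).
So ∂z/∂x = −n_x/n_z = −0.93701 and ∂z/∂y = −n_y/n_z = 0.10368.
Gradient magnitude |∇z| = √(a² + b²) = √(0.87799 + 0.01075) = 0.94273.
True dip = arctan(0.94273) = 43.3°, dipping toward E (azimuth ≈ 096°).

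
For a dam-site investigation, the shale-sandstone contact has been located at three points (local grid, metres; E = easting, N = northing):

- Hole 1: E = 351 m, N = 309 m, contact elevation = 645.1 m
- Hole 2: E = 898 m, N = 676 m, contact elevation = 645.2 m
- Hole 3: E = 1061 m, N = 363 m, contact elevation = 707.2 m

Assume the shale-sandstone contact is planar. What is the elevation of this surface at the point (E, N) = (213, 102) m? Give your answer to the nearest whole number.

Let the plane be z = a·E + b·N + c.
Hole 2−Hole 1: 547a + 367b = 0.1;  Hole 3−Hole 1: 710a + 54b = 62.1.
Solving gives a = 0.09862, b = −0.14672.
Then c = 645.1 − a·351 − b·309 = 655.82.
At (213, 102): z = 21.0 − 15.0 + 655.82 = 661.9 m.

662 m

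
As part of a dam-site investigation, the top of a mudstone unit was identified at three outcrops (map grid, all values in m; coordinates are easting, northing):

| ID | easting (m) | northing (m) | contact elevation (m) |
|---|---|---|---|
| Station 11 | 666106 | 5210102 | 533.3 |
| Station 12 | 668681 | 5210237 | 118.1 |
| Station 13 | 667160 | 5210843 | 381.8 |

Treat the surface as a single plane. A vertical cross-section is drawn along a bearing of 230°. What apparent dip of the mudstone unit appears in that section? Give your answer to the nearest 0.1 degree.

6.1°

Two edge vectors: Station 11→Station 12 = (2575, 135, -415.2), Station 11→Station 13 = (1054, 741, -151.5).
Normal n = (Station 11→Station 12) × (Station 11→Station 13) = (287210.7, -47508.3, 1765785).
So ∂z/∂easting = −n_x/n_z = −0.16265 and ∂z/∂northing = −n_y/n_z = 0.02690.
Unit vector along 230° is (sin 230°, cos 230°) = (-0.7660, -0.6428).
Slope in that direction = a·(-0.7660) + b·(-0.6428) = 0.10731.
Apparent dip = arctan|0.10731| = 6.1° (true dip is 9.4°, so apparent ≤ true as expected).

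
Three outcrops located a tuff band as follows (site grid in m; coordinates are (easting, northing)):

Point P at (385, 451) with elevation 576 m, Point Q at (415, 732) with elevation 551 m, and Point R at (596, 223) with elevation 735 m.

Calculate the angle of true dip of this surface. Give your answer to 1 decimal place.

31.3°

Let the plane be z = a·E + b·N + c.
Point Q−Point P: 30a + 281b = −25;  Point R−Point P: 211a − 228b = 159.
Solving gives a = 0.58942, b = −0.15190.
Gradient magnitude |∇z| = √(a² + b²) = √(0.34742 + 0.02307) = 0.60868.
True dip = arctan(0.60868) = 31.3°, dipping toward WNW (azimuth ≈ 284°).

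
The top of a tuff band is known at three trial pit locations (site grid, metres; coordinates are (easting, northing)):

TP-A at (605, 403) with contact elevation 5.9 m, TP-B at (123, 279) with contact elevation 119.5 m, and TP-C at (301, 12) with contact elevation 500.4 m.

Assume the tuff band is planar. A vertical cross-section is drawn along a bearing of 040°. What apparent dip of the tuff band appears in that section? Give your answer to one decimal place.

43.9°

Two edge vectors: TP-A→TP-B = (-482, -124, 113.6), TP-A→TP-C = (-304, -391, 494.5).
Normal n = (TP-A→TP-B) × (TP-A→TP-C) = (-16900.4, 203814.6, 150766).
So ∂z/∂E = −n_x/n_z = 0.11210 and ∂z/∂N = −n_y/n_z = −1.35186.
Unit vector along 040° is (sin 40°, cos 40°) = (0.6428, 0.7660).
Slope in that direction = a·(0.6428) + b·(0.7660) = −0.96353.
Apparent dip = arctan|0.96353| = 43.9° (true dip is 53.6°, so apparent ≤ true as expected).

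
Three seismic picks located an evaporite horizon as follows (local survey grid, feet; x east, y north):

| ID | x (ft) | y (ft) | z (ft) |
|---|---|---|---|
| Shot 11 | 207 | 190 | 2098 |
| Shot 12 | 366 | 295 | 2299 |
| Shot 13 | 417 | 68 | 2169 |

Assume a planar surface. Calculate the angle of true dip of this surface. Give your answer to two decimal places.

Let the plane be z = a·x + b·y + c.
Shot 12−Shot 11: 159a + 105b = 201;  Shot 13−Shot 11: 210a − 122b = 71.
Solving gives a = 0.77150, b = 0.74602.
Gradient magnitude |∇z| = √(a² + b²) = √(0.59521 + 0.55654) = 1.07320.
True dip = arctan(1.07320) = 47.02°, dipping toward SW (azimuth ≈ 226°).

47.02°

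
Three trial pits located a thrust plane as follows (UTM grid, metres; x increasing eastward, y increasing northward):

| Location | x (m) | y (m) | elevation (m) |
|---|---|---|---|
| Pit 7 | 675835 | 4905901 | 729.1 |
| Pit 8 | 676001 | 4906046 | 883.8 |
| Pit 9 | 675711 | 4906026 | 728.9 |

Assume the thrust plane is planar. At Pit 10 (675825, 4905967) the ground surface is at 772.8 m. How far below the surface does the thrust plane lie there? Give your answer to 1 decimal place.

16.1 m

Let the plane be z = a·x + b·y + c.
Pit 8−Pit 7: 166a + 145b = 154.7;  Pit 9−Pit 7: −124a + 125b = −0.2.
Solving gives a = 0.500038730, b = 0.494438420.
Then c = 729.1 − a·675835 − b·4905901 = −2762880.51.
At (675825, 4905967): z_contact = 337938.67 + 2425698.57 − 2762880.51 = 756.73 m.
Depth below ground = 772.8 − 756.73 = 16.1 m.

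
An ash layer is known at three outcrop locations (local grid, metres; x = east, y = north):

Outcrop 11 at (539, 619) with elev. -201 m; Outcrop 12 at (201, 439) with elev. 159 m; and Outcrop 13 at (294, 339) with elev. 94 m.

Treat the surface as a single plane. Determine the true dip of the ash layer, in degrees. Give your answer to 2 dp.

44.15°

Two edge vectors: Outcrop 11→Outcrop 12 = (-338, -180, 360), Outcrop 11→Outcrop 13 = (-245, -280, 295).
Normal n = (Outcrop 11→Outcrop 12) × (Outcrop 11→Outcrop 13) = (47700, 11510, 50540).
So ∂z/∂x = −n_x/n_z = −0.94381 and ∂z/∂y = −n_y/n_z = −0.22774.
Gradient magnitude |∇z| = √(a² + b²) = √(0.89077 + 0.05187) = 0.97090.
True dip = arctan(0.97090) = 44.15°, dipping toward ENE (azimuth ≈ 076°).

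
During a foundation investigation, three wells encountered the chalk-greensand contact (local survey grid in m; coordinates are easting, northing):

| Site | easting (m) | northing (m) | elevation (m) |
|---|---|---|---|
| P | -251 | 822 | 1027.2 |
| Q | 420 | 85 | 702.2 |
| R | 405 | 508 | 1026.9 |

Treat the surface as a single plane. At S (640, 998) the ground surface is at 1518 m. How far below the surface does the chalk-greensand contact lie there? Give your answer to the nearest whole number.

21 m

Let the plane be z = a·easting + b·northing + c.
Q−P: 671a − 737b = −325;  R−P: 656a − 314b = −0.3.
Solving gives a = 0.37330, b = 0.78085.
Then c = 1027.2 − a·-251 − b·822 = 479.04.
At (640, 998): z_contact = 238.9 + 779.3 + 479.04 = 1497.2 m.
Depth below ground = 1518 − 1497.2 = 21 m.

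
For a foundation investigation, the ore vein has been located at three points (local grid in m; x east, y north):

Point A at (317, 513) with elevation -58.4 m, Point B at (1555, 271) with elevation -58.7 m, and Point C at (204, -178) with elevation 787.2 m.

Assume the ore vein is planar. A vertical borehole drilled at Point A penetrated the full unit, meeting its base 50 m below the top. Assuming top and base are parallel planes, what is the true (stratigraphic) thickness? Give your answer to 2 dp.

Two edge vectors: Point A→Point B = (1238, -242, -0.3), Point A→Point C = (-113, -691, 845.6).
Normal n = (Point A→Point B) × (Point A→Point C) = (-204842.5, -1046818.9, -882804).
So ∂z/∂x = −n_x/n_z = −0.23204 and ∂z/∂y = −n_y/n_z = −1.18579.
|∇z| = √(a²+b²) = 1.20828, so dip δ = arctan(1.20828) = 50.39°.
True thickness = vertical thickness × cos δ = 50 × cos 50.39° = 31.88 m.

31.88 m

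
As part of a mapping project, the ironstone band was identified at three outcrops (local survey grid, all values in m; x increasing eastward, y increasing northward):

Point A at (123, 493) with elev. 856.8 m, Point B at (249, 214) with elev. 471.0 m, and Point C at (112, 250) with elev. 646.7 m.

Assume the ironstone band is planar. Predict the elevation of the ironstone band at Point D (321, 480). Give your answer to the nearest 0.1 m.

Two edge vectors: Point A→Point B = (126, -279, -385.8), Point A→Point C = (-11, -243, -210.1).
Normal n = (Point A→Point B) × (Point A→Point C) = (-35131.5, 30716.4, -33687).
So ∂z/∂x = −n_x/n_z = −1.04288 and ∂z/∂y = −n_y/n_z = 0.91182.
Intercept c from Point A: 856.8 + 128.27 − 449.53 = 535.55.
At (321, 480): z = −334.8 + 437.7 + 535.55 = 638.5 m.

638.5 m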